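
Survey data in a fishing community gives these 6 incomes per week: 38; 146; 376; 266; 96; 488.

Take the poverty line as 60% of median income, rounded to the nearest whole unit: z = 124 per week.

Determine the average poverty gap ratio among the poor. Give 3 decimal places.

0.460

Below the line: 38, 96 (q = 2 of N = 6).
Shortfall ratios (z−y)/z: 0.6935, 0.2258; sum = 0.919355.
I averages over the q = 2 poor units only: 0.919355 / 2 = 0.460.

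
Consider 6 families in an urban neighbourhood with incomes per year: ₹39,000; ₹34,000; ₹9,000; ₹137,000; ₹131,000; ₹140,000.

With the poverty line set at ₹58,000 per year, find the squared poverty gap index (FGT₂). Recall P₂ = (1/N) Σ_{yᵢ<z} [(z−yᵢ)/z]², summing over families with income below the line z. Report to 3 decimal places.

0.165

Below z: ₹9,000, ₹34,000, ₹39,000 (q = 3 of N = 6).
Normalized shortfalls: (58000−9000)/58000 = 0.8448; (58000−34000)/58000 = 0.4138; (58000−39000)/58000 = 0.3276.
Squared: 0.7137; 0.1712; 0.1073.
Sum = 0.992271; P₂ = 0.992271 / 6 = 0.165.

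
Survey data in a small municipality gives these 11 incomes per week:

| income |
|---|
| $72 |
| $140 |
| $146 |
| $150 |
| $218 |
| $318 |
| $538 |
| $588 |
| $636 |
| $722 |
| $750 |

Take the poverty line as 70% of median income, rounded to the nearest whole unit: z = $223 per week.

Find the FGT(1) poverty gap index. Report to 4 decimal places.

Below z: $72, $140, $146, $150, $218 (q = 5 of N = 11).
Normalized shortfalls: (223−72)/223 = 0.6771; (223−140)/223 = 0.3722; (223−146)/223 = 0.3453; (223−150)/223 = 0.3274; (223−218)/223 = 0.0224.
Σ = 1.744395. Dividing by the full population N = 11 gives P₁ = 0.1586.

0.1586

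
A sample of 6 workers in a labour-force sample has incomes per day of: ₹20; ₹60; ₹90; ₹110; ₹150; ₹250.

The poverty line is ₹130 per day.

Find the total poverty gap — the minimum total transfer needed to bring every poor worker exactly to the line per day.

Incomes under z: ₹20, ₹60, ₹90, ₹110 (q = 4 of N = 6).
Individual gaps: 130−20 = 110; 130−60 = 70; 130−90 = 40; 130−110 = 20.
Aggregate gap = ₹240.

₹240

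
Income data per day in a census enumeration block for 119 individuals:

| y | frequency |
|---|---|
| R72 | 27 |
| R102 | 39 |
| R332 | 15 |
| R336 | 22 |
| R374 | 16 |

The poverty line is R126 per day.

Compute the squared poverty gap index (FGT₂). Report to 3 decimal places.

0.054

Incomes under z: 27×R72, 39×R102 (q = 66 of N = 119).
Gap ratios (z−y)/z: (126−72)/126 = 0.4286 (×27); (126−102)/126 = 0.1905 (×39).
Squared: 0.1837 (×27); 0.0363 (×39).
Sum = 6.374150; P₂ = 6.374150 / 119 = 0.054.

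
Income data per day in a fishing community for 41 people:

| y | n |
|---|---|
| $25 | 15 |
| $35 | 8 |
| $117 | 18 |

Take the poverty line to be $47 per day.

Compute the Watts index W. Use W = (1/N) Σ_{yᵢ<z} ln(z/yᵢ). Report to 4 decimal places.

Incomes under z: 15×$25, 8×$35 (q = 23 of N = 41).
Log gaps: ln(47/25) = 0.6313 (×15); ln(47/35) = 0.2948 (×8).
W = 11.827473 / 41 = 0.2885.

0.2885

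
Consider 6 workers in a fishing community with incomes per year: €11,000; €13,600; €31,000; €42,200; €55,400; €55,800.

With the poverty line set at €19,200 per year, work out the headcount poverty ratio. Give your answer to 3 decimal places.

0.333

2 of the 6 workers have income below €19,200.
H = 2/6 = 0.333.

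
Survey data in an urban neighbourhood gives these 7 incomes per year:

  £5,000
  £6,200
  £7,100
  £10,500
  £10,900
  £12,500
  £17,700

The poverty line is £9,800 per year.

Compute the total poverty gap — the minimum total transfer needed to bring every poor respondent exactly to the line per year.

Incomes under z: £5,000, £6,200, £7,100 (q = 3 of N = 7).
Individual gaps: 9800−5000 = 4800; 9800−6200 = 3600; 9800−7100 = 2700.
Aggregate gap = £11,100.

£11,100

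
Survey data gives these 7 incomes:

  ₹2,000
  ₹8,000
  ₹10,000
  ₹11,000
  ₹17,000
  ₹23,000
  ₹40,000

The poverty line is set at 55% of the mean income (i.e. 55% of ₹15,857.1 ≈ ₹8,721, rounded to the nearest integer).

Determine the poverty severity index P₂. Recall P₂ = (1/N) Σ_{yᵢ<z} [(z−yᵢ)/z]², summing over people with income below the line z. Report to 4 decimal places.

0.0858

Poor units: ₹2,000, ₹8,000 (q = 2 of N = 7).
Relative gaps: (8721−2000)/8721 = 0.7707; (8721−8000)/8721 = 0.0827.
Squared: 0.5939; 0.0068.
Sum = 0.600765; P₂ = 0.600765 / 7 = 0.0858.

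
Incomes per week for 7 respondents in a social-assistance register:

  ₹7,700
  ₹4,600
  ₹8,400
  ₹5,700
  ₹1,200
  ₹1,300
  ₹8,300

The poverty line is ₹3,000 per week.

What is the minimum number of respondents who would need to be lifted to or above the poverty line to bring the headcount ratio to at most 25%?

2 of the 7 respondents are poor, so H = 2/7 = 0.286.
A headcount ratio of at most 25% allows at most ⌊0.25 × 7⌋ = 1 poor respondents.
So at least 2 − 1 = 1 must be lifted.

1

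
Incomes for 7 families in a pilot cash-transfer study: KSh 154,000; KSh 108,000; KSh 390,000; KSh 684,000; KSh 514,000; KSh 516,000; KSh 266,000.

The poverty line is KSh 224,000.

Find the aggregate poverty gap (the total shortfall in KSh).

Below z: KSh 108,000, KSh 154,000 (q = 2 of N = 7).
Individual gaps: 224000−108000 = 116000; 224000−154000 = 70000.
Aggregate gap = KSh 186,000.

KSh 186,000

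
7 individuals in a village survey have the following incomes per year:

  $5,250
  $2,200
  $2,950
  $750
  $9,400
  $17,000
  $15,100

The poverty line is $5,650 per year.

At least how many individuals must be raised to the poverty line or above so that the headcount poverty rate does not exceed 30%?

2

Currently q = 4 of N = 7 are below the line (H = 0.571).
A headcount ratio of at most 30% allows at most ⌊0.30 × 7⌋ = 2 poor individuals.
So at least 4 − 2 = 2 must be lifted.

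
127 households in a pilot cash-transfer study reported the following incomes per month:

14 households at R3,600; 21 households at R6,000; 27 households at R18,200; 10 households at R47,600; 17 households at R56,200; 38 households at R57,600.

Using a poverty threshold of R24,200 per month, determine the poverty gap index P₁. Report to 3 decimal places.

0.271

Incomes under z: 14×R3,600, 21×R6,000, 27×R18,200 (q = 62 of N = 127).
Relative gaps: (24200−3600)/24200 = 0.8512 (×14); (24200−6000)/24200 = 0.7521 (×21); (24200−18200)/24200 = 0.2479 (×27).
Sum of shortfalls = 34.404959; P₁ averages over all N: 34.404959 / 127 = 0.271.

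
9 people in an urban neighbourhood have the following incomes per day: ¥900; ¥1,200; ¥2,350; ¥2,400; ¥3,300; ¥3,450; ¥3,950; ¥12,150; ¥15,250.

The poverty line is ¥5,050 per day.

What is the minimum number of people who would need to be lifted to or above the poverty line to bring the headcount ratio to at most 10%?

7

7 of the 9 people are poor, so H = 7/9 = 0.778.
A headcount ratio of at most 10% allows at most ⌊0.10 × 9⌋ = 0 poor people.
So at least 7 − 0 = 7 must be lifted.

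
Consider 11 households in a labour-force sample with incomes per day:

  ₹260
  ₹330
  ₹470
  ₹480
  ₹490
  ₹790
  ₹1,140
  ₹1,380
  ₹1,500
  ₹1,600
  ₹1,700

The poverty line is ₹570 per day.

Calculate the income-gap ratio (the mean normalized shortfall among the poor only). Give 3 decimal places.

Poor units: ₹260, ₹330, ₹470, ₹480, ₹490 (q = 5 of N = 11).
Shortfall ratios (z−y)/z: 0.5439, 0.4211, 0.1754, 0.1579, 0.1404; sum = 1.438596.
I averages over the q = 5 poor units only: 1.438596 / 5 = 0.288.

0.288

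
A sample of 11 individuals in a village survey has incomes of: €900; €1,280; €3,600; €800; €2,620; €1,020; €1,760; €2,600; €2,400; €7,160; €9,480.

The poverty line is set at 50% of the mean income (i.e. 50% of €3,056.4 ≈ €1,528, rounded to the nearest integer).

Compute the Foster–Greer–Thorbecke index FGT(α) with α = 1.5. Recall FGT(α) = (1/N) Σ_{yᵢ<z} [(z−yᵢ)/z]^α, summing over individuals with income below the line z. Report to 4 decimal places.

Poor units: €800, €900, €1,020, €1,280 (q = 4 of N = 11).
Gap ratios (z−y)/z: (1528−800)/1528 = 0.4764; (1528−900)/1528 = 0.4110; (1528−1020)/1528 = 0.3325; (1528−1280)/1528 = 0.1623.
Raised to α = 1.5: 0.32886; 0.26348; 0.19169; 0.06539.
Sum = 0.849427; FGT(1.5) = 0.849427 / 11 = 0.0772.

0.0772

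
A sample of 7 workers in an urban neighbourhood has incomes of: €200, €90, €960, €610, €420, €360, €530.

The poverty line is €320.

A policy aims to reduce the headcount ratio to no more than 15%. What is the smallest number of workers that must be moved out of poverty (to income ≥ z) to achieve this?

Currently q = 2 of N = 7 are below the line (H = 0.286).
A headcount ratio of at most 15% allows at most ⌊0.15 × 7⌋ = 1 poor workers.
So at least 2 − 1 = 1 must be lifted.

1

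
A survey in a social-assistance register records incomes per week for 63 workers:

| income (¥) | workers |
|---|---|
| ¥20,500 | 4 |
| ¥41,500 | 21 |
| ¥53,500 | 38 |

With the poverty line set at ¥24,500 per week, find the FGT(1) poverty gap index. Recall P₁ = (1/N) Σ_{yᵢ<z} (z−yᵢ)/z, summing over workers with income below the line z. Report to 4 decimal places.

0.0104

Below the line: 4×¥20,500 (q = 4 of N = 63).
Relative gaps: (24500−20500)/24500 = 0.1633 (×4).
Sum of shortfalls = 0.653061; P₁ averages over all N: 0.653061 / 63 = 0.0104.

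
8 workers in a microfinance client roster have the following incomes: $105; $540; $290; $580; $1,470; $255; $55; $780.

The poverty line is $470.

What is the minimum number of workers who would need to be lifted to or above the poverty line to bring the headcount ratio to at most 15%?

4 of the 8 workers are poor, so H = 4/8 = 0.500.
A headcount ratio of at most 15% allows at most ⌊0.15 × 8⌋ = 1 poor workers.
So at least 4 − 1 = 3 must be lifted.

3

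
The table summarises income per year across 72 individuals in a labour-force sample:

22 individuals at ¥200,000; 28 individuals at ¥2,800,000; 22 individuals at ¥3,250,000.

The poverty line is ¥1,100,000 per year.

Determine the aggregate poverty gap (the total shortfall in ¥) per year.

¥19,800,000

Below the line: 22×¥200,000 (q = 22 of N = 72).
Individual gaps: 22×(1100000−200000) = 19800000.
Aggregate gap = ¥19,800,000.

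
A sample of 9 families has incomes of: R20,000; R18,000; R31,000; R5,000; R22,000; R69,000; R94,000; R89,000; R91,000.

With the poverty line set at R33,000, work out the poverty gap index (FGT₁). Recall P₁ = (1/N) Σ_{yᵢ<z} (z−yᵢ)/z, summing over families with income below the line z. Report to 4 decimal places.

Incomes under z: R5,000, R18,000, R20,000, R22,000, R31,000 (q = 5 of N = 9).
Relative gaps: (33000−5000)/33000 = 0.8485; (33000−18000)/33000 = 0.4545; (33000−20000)/33000 = 0.3939; (33000−22000)/33000 = 0.3333; (33000−31000)/33000 = 0.0606.
Sum of shortfalls = 2.090909; P₁ averages over all N: 2.090909 / 9 = 0.2323.

0.2323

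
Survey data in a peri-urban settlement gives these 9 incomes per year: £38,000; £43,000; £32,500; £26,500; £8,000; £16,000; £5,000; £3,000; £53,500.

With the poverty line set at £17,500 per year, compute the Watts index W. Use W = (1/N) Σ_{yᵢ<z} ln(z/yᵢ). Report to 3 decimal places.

0.432

Below z: £3,000, £5,000, £8,000, £16,000 (q = 4 of N = 9).
ln(z/y) terms: ln(17500/3000) = 1.7636; ln(17500/5000) = 1.2528; ln(17500/8000) = 0.7828; ln(17500/16000) = 0.0896.
W = 3.888723 / 9 = 0.432.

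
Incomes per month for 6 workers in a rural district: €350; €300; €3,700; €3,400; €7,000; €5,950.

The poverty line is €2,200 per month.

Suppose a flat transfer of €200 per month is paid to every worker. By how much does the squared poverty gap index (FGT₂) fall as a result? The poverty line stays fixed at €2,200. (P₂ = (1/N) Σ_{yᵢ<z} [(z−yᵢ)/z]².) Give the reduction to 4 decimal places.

Before: below the line — €300, €350; squared poverty gap index (FGT₂) = 0.242166.
After the €200 transfer: below the line — €500, €550; squared poverty gap index (FGT₂) = 0.193268.
Reduction = 0.242166 − 0.193268 = 0.0489.

0.0489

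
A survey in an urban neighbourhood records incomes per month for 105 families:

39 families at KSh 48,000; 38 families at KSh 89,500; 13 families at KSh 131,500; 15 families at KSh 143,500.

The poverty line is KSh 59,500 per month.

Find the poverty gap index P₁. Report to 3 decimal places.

Poor units: 39×KSh 48,000 (q = 39 of N = 105).
Gap ratios (z−y)/z: (59500−48000)/59500 = 0.1933 (×39).
Sum of shortfalls = 7.537815; P₁ averages over all N: 7.537815 / 105 = 0.072.

0.072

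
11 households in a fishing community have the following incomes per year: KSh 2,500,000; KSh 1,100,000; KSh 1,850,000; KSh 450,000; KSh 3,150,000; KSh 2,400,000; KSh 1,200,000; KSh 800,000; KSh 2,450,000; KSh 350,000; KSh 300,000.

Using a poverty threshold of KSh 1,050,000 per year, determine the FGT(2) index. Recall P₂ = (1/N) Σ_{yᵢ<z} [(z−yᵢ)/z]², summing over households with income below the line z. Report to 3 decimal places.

Poor units: KSh 300,000, KSh 350,000, KSh 450,000, KSh 800,000 (q = 4 of N = 11).
Gap ratios (z−y)/z: (1050000−300000)/1050000 = 0.7143; (1050000−350000)/1050000 = 0.6667; (1050000−450000)/1050000 = 0.5714; (1050000−800000)/1050000 = 0.2381.
Squared: 0.5102; 0.4444; 0.3265; 0.0567.
Sum = 1.337868; P₂ = 1.337868 / 11 = 0.122.

0.122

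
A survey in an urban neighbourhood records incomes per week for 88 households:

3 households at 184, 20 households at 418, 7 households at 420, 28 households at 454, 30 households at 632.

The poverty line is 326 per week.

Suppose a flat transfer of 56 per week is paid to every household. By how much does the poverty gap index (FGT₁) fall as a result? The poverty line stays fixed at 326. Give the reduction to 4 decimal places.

Before: below the line — 3×184; poverty gap index (FGT₁) = 0.014849.
After the 56 transfer: below the line — 3×240; poverty gap index (FGT₁) = 0.008993.
Reduction = 0.014849 − 0.008993 = 0.0059.

0.0059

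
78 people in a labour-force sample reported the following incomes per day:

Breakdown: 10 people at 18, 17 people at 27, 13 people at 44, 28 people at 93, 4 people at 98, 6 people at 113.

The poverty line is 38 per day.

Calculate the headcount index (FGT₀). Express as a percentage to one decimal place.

27 of the 78 people have income below 38.
H = 27/78 = 34.6%.

34.6%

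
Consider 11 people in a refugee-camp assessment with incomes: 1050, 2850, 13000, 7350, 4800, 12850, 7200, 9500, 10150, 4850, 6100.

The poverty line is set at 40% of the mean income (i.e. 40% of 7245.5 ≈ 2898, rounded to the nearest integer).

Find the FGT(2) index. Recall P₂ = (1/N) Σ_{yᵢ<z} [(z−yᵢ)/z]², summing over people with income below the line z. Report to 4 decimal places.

Incomes under z: 1050, 2850 (q = 2 of N = 11).
Relative gaps: (2898−1050)/2898 = 0.6377; (2898−2850)/2898 = 0.0166.
Squared: 0.4066; 0.0003.
Sum = 0.406912; P₂ = 0.406912 / 11 = 0.0370.

0.0370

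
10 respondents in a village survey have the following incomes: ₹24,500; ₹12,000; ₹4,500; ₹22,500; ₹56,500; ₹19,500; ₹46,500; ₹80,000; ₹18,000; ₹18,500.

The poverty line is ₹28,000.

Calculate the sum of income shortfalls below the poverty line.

₹76,500

Below z: ₹4,500, ₹12,000, ₹18,000, ₹18,500, ₹19,500, ₹22,500, ₹24,500 (q = 7 of N = 10).
Individual gaps: 28000−4500 = 23500; 28000−12000 = 16000; 28000−18000 = 10000; 28000−18500 = 9500; 28000−19500 = 8500; 28000−22500 = 5500; 28000−24500 = 3500.
Aggregate gap = ₹76,500.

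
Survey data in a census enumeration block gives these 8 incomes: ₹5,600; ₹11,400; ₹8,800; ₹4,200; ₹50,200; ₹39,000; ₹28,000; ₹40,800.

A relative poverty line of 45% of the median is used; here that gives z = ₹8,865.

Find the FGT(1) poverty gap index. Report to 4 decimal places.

Below z: ₹4,200, ₹5,600, ₹8,800 (q = 3 of N = 8).
Relative gaps: (8865−4200)/8865 = 0.5262; (8865−5600)/8865 = 0.3683; (8865−8800)/8865 = 0.0073.
Σ = 0.901861. Dividing by the full population N = 8 gives P₁ = 0.1127.

0.1127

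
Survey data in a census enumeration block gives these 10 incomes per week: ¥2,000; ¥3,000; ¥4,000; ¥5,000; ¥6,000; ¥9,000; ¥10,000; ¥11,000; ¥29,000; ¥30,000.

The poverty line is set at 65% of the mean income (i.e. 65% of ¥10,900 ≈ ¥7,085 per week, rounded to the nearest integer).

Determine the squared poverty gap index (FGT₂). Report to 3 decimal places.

Below the line: ¥2,000, ¥3,000, ¥4,000, ¥5,000, ¥6,000 (q = 5 of N = 10).
Shortfall ratios: (7085−2000)/7085 = 0.7177; (7085−3000)/7085 = 0.5766; (7085−4000)/7085 = 0.4354; (7085−5000)/7085 = 0.2943; (7085−6000)/7085 = 0.1531.
Squared: 0.5151; 0.3324; 0.1896; 0.0866; 0.0235.
Sum = 1.147197; P₂ = 1.147197 / 10 = 0.115.

0.115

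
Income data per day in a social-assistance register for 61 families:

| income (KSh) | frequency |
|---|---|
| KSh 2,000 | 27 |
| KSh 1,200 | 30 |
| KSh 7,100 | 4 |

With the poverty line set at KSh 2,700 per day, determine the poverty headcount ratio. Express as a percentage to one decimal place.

93.4%

57 of the 61 families have income below KSh 2,700.
H = 57/61 = 93.4%.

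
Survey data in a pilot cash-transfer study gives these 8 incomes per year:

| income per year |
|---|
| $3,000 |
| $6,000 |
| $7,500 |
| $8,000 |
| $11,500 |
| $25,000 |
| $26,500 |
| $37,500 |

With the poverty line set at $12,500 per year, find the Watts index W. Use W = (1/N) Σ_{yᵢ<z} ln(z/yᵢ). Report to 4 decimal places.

0.4002

Incomes under z: $3,000, $6,000, $7,500, $8,000, $11,500 (q = 5 of N = 8).
ln(z/y) terms: ln(12500/3000) = 1.4271; ln(12500/6000) = 0.7340; ln(12500/7500) = 0.5108; ln(12500/8000) = 0.4463; ln(12500/11500) = 0.0834.
W = 3.201580 / 8 = 0.4002.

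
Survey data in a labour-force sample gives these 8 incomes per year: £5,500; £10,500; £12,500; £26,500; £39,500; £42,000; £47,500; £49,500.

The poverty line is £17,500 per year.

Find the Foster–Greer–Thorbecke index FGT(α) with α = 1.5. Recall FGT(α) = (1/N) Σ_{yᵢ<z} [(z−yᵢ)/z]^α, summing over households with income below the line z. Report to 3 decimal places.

Incomes under z: £5,500, £10,500, £12,500 (q = 3 of N = 8).
Normalized shortfalls: (17500−5500)/17500 = 0.6857; (17500−10500)/17500 = 0.4000; (17500−12500)/17500 = 0.2857.
Raised to α = 1.5: 0.56783; 0.25298; 0.15272.
Sum = 0.973528; FGT(1.5) = 0.973528 / 8 = 0.122.

0.122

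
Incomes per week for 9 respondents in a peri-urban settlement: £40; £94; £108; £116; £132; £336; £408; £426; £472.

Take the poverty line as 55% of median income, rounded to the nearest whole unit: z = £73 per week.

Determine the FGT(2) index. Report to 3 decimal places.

0.023

Below z: £40 (q = 1 of N = 9).
Normalized shortfalls: (73−40)/73 = 0.4521.
Squared: 0.2044.
Sum = 0.204354; P₂ = 0.204354 / 9 = 0.023.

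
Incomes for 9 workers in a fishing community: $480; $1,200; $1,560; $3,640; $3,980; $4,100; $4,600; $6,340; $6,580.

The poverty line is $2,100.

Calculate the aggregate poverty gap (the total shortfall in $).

Below z: $480, $1,200, $1,560 (q = 3 of N = 9).
Individual gaps: 2100−480 = 1620; 2100−1200 = 900; 2100−1560 = 540.
Aggregate gap = $3,060.

$3,060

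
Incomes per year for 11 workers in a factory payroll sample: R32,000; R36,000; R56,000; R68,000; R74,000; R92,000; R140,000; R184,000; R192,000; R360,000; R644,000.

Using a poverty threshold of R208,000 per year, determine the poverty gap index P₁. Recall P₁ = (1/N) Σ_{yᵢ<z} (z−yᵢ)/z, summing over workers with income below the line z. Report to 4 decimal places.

Poor units: R32,000, R36,000, R56,000, R68,000, R74,000, R92,000, R140,000, R184,000, R192,000 (q = 9 of N = 11).
Relative gaps: (208000−32000)/208000 = 0.8462; (208000−36000)/208000 = 0.8269; (208000−56000)/208000 = 0.7308; (208000−68000)/208000 = 0.6731; (208000−74000)/208000 = 0.6442; (208000−92000)/208000 = 0.5577; (208000−140000)/208000 = 0.3269; (208000−184000)/208000 = 0.1154; (208000−192000)/208000 = 0.0769.
Σ = 4.798077. Dividing by the full population N = 11 gives P₁ = 0.4362.

0.4362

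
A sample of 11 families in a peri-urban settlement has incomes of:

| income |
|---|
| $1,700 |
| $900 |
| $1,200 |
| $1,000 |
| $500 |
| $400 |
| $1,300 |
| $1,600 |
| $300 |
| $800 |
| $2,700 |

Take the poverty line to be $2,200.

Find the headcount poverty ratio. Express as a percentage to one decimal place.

90.9%

10 of the 11 families have income below $2,200.
H = 10/11 = 90.9%.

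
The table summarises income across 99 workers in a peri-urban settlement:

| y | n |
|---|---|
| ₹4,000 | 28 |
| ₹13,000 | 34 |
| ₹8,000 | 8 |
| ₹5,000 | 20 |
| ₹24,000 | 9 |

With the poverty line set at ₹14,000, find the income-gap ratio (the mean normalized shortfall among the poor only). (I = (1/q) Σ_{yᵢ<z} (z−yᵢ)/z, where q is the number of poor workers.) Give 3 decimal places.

Incomes under z: 28×₹4,000, 20×₹5,000, 8×₹8,000, 34×₹13,000 (q = 90 of N = 99).
Relative gaps: 0.7143 (×28), 0.6429 (×20), 0.4286 (×8), 0.0714 (×34); sum = 38.714286.
The income-gap ratio divides by q (the poor only): 38.714286 / 90 = 0.430.

0.430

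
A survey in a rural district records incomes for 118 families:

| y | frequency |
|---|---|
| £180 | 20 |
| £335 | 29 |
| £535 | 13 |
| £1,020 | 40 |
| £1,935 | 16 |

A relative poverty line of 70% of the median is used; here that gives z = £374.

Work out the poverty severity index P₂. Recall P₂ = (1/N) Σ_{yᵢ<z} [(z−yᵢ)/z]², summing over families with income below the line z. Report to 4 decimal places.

Below the line: 20×£180, 29×£335 (q = 49 of N = 118).
Relative gaps: (374−180)/374 = 0.5187 (×20); (374−335)/374 = 0.1043 (×29).
Squared: 0.2691 (×20); 0.0109 (×29).
Sum = 5.696681; P₂ = 5.696681 / 118 = 0.0483.

0.0483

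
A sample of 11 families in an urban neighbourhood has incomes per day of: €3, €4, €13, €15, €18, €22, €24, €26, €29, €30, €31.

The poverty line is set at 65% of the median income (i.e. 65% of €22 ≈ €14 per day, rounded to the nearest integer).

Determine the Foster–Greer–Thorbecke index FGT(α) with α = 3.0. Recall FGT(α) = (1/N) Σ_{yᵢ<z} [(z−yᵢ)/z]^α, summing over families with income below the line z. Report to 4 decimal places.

Below z: €3, €4, €13 (q = 3 of N = 11).
Normalized shortfalls: (14−3)/14 = 0.7857; (14−4)/14 = 0.7143; (14−13)/14 = 0.0714.
Raised to α = 3.0: 0.48506; 0.36443; 0.00036.
Sum = 0.849854; FGT(3.0) = 0.849854 / 11 = 0.0773.

0.0773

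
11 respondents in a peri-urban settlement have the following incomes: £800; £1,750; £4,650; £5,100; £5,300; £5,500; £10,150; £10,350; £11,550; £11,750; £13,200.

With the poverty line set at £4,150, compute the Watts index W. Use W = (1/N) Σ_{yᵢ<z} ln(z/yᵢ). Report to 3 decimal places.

0.228

Below the line: £800, £1,750 (q = 2 of N = 11).
ln(z/y) terms: ln(4150/800) = 1.6463; ln(4150/1750) = 0.8635.
W = 2.509744 / 11 = 0.228.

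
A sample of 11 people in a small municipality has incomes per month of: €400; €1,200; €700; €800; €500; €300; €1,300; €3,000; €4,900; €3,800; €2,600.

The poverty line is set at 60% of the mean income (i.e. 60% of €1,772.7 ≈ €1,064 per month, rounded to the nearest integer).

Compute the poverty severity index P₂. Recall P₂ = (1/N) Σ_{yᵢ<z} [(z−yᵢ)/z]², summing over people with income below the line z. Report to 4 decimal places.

0.1241

Poor units: €300, €400, €500, €700, €800 (q = 5 of N = 11).
Shortfall ratios: (1064−300)/1064 = 0.7180; (1064−400)/1064 = 0.6241; (1064−500)/1064 = 0.5301; (1064−700)/1064 = 0.3421; (1064−800)/1064 = 0.2481.
Squared: 0.5156; 0.3895; 0.2810; 0.1170; 0.0616.
Sum = 1.364619; P₂ = 1.364619 / 11 = 0.1241.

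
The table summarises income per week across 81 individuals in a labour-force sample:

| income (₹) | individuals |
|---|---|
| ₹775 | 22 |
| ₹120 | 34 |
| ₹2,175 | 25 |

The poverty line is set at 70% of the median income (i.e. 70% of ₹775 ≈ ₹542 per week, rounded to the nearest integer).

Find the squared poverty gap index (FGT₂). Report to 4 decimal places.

Incomes under z: 34×₹120 (q = 34 of N = 81).
Normalized shortfalls: (542−120)/542 = 0.7786 (×34).
Squared: 0.6062 (×34).
Sum = 20.611293; P₂ = 20.611293 / 81 = 0.2545.

0.2545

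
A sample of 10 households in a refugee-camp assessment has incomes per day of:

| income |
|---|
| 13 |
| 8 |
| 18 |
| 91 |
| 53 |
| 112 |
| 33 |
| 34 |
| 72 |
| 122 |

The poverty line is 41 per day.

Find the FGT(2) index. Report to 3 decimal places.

0.150

Poor units: 8, 13, 18, 33, 34 (q = 5 of N = 10).
Normalized shortfalls: (41−8)/41 = 0.8049; (41−13)/41 = 0.6829; (41−18)/41 = 0.5610; (41−33)/41 = 0.1951; (41−34)/41 = 0.1707.
Squared: 0.6478; 0.4664; 0.3147; 0.0381; 0.0291.
Sum = 1.496133; P₂ = 1.496133 / 10 = 0.150.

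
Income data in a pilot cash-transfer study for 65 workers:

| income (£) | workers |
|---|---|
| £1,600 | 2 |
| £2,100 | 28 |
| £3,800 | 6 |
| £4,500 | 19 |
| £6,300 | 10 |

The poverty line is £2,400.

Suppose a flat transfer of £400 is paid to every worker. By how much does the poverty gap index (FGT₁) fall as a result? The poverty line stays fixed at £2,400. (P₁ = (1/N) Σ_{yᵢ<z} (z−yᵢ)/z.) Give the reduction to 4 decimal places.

Before: below the line — 2×£1,600, 28×£2,100; poverty gap index (FGT₁) = 0.064103.
After the £400 transfer: below the line — 2×£2,000; poverty gap index (FGT₁) = 0.005128.
Reduction = 0.064103 − 0.005128 = 0.0590.

0.0590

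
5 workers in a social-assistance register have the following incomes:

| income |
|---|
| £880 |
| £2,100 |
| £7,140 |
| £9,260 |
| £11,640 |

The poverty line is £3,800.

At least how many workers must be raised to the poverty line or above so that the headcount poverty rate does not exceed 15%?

2

Currently q = 2 of N = 5 are below the line (H = 0.400).
A headcount ratio of at most 15% allows at most ⌊0.15 × 5⌋ = 0 poor workers.
So at least 2 − 0 = 2 must be lifted.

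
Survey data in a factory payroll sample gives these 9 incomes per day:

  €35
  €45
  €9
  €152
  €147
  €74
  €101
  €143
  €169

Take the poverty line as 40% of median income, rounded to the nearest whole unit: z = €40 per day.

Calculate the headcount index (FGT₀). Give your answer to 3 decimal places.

0.222

2 of the 9 workers have income below €40.
H = 2/9 = 0.222.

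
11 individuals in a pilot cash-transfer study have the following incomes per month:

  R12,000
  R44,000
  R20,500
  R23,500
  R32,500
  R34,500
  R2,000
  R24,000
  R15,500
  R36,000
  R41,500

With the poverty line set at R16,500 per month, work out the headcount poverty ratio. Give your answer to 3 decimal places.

0.273

3 of the 11 individuals have income below R16,500.
H = 3/11 = 0.273.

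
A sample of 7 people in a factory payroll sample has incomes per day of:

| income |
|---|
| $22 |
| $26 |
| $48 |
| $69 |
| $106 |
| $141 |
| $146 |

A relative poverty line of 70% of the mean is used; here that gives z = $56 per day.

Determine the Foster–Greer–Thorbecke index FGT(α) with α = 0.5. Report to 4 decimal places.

Below the line: $22, $26, $48 (q = 3 of N = 7).
Shortfall ratios: (56−22)/56 = 0.6071; (56−26)/56 = 0.5357; (56−48)/56 = 0.1429.
Raised to α = 0.5: 0.77919; 0.73193; 0.37796.
Sum = 1.889083; FGT(0.5) = 1.889083 / 7 = 0.2699.

0.2699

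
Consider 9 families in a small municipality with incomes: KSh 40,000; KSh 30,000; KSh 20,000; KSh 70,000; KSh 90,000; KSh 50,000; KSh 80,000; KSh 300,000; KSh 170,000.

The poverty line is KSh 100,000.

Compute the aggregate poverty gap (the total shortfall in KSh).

KSh 320,000

Incomes under z: KSh 20,000, KSh 30,000, KSh 40,000, KSh 50,000, KSh 70,000, KSh 80,000, KSh 90,000 (q = 7 of N = 9).
Individual gaps: 100000−20000 = 80000; 100000−30000 = 70000; 100000−40000 = 60000; 100000−50000 = 50000; 100000−70000 = 30000; 100000−80000 = 20000; 100000−90000 = 10000.
Aggregate gap = KSh 320,000.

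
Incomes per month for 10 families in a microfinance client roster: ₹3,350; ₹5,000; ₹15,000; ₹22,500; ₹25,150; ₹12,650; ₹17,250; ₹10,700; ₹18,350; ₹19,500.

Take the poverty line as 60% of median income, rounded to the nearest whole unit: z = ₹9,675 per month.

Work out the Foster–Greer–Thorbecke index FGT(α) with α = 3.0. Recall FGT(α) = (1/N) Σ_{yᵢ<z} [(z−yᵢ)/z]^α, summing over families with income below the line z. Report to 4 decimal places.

0.0392

Poor units: ₹3,350, ₹5,000 (q = 2 of N = 10).
Relative gaps: (9675−3350)/9675 = 0.6537; (9675−5000)/9675 = 0.4832.
Raised to α = 3.0: 0.27940; 0.11282.
Sum = 0.392223; FGT(3.0) = 0.392223 / 10 = 0.0392.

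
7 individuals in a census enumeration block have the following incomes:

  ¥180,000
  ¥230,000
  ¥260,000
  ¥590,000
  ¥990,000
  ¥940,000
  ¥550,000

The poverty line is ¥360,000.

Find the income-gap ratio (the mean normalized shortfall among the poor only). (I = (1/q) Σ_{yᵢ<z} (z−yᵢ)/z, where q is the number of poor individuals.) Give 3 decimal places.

0.380

Incomes under z: ¥180,000, ¥230,000, ¥260,000 (q = 3 of N = 7).
Shortfall ratios (z−y)/z: 0.5000, 0.3611, 0.2778; sum = 1.138889.
The income-gap ratio divides by q (the poor only): 1.138889 / 3 = 0.380.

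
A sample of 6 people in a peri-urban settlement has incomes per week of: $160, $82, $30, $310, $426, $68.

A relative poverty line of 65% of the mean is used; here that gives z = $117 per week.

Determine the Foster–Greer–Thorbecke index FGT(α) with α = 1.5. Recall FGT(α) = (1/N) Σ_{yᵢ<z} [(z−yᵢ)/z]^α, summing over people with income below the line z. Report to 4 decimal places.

0.1793

Incomes under z: $30, $68, $82 (q = 3 of N = 6).
Relative gaps: (117−30)/117 = 0.7436; (117−68)/117 = 0.4188; (117−82)/117 = 0.2991.
Raised to α = 1.5: 0.64121; 0.27103; 0.16362.
Sum = 1.075853; FGT(1.5) = 1.075853 / 6 = 0.1793.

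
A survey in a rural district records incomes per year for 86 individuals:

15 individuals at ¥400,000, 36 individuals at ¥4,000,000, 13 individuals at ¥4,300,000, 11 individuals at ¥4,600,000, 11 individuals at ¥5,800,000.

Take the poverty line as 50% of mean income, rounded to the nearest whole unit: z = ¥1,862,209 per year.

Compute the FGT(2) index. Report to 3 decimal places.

Below the line: 15×¥400,000 (q = 15 of N = 86).
Normalized shortfalls: (1862209−400000)/1862209 = 0.7852 (×15).
Squared: 0.6165 (×15).
Sum = 9.248117; P₂ = 9.248117 / 86 = 0.108.

0.108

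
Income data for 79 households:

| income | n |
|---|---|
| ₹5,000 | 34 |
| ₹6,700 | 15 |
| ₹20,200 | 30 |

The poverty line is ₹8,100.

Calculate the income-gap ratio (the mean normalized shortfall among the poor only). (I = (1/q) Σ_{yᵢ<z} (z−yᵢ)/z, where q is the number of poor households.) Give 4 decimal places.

Poor units: 34×₹5,000, 15×₹6,700 (q = 49 of N = 79).
Shortfall ratios (z−y)/z: 0.3827 (×34), 0.1728 (×15); sum = 15.604938.
I averages over the q = 49 poor units only: 15.604938 / 49 = 0.3185.

0.3185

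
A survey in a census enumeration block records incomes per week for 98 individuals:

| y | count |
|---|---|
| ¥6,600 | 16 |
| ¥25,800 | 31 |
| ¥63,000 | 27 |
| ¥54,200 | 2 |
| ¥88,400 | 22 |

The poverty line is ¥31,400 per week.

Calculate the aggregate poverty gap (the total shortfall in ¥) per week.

¥570,400

Below z: 16×¥6,600, 31×¥25,800 (q = 47 of N = 98).
Individual gaps: 16×(31400−6600) = 396800; 31×(31400−25800) = 173600.
Aggregate gap = ¥570,400.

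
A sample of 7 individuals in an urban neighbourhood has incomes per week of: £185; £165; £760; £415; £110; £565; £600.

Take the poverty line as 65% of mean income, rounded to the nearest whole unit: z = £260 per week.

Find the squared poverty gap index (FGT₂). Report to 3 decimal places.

Below z: £110, £165, £185 (q = 3 of N = 7).
Normalized shortfalls: (260−110)/260 = 0.5769; (260−165)/260 = 0.3654; (260−185)/260 = 0.2885.
Squared: 0.3328; 0.1335; 0.0832.
Sum = 0.549556; P₂ = 0.549556 / 7 = 0.079.

0.079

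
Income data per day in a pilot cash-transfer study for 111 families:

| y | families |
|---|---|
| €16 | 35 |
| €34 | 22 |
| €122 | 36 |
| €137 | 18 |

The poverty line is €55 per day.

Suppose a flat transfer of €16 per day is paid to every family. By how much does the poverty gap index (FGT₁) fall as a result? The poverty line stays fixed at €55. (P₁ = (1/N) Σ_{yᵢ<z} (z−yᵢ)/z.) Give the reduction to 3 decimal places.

Before: below the line — 35×€16, 22×€34; poverty gap index (FGT₁) = 0.29926.
After the €16 transfer: below the line — 35×€32, 22×€50; poverty gap index (FGT₁) = 0.14988.
Reduction = 0.29926 − 0.14988 = 0.149.

0.149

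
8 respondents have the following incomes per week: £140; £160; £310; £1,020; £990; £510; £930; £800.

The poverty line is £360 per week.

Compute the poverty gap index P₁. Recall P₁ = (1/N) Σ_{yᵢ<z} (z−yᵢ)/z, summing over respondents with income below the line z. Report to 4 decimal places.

0.1632

Poor units: £140, £160, £310 (q = 3 of N = 8).
Relative gaps: (360−140)/360 = 0.6111; (360−160)/360 = 0.5556; (360−310)/360 = 0.1389.
Sum of shortfalls = 1.305556; P₁ averages over all N: 1.305556 / 8 = 0.1632.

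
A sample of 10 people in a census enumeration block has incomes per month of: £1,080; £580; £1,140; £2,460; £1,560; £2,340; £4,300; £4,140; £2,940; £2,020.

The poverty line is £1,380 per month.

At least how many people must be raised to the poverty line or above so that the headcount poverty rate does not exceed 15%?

3 of the 10 people are poor, so H = 3/10 = 0.300.
A headcount ratio of at most 15% allows at most ⌊0.15 × 10⌋ = 1 poor people.
So at least 3 − 1 = 2 must be lifted.

2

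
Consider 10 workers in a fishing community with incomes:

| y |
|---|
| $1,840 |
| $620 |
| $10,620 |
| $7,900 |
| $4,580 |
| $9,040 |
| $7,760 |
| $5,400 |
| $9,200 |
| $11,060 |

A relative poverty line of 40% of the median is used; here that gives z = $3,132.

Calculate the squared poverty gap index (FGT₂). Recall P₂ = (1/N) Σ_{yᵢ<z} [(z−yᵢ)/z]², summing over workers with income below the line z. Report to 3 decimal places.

Below z: $620, $1,840 (q = 2 of N = 10).
Relative gaps: (3132−620)/3132 = 0.8020; (3132−1840)/3132 = 0.4125.
Squared: 0.6433; 0.1702.
Sum = 0.813443; P₂ = 0.813443 / 10 = 0.081.

0.081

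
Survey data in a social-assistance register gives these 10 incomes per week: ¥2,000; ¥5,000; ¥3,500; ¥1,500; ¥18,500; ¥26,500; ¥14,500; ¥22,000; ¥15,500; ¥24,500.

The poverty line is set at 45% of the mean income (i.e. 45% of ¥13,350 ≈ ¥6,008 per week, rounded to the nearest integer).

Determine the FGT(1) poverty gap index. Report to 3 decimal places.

0.200

Below the line: ¥1,500, ¥2,000, ¥3,500, ¥5,000 (q = 4 of N = 10).
Relative gaps: (6008−1500)/6008 = 0.7503; (6008−2000)/6008 = 0.6671; (6008−3500)/6008 = 0.4174; (6008−5000)/6008 = 0.1678.
Σ = 2.002663. Dividing by the full population N = 10 gives P₁ = 0.200.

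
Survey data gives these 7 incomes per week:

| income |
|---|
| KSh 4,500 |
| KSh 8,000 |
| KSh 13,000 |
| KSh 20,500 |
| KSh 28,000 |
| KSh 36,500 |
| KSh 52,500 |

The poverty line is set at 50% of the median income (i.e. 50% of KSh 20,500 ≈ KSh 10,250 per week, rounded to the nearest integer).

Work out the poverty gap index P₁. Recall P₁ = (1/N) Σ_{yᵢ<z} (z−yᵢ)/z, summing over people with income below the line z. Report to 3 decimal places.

0.111

Poor units: KSh 4,500, KSh 8,000 (q = 2 of N = 7).
Relative gaps: (10250−4500)/10250 = 0.5610; (10250−8000)/10250 = 0.2195.
Σ = 0.780488. Dividing by the full population N = 7 gives P₁ = 0.111.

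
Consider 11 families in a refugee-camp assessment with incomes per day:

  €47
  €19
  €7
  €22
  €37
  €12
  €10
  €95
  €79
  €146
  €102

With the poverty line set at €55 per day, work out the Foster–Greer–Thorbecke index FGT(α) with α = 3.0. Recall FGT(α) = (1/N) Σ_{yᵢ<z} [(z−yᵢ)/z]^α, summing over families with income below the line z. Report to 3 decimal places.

Below z: €7, €10, €12, €19, €22, €37, €47 (q = 7 of N = 11).
Relative gaps: (55−7)/55 = 0.8727; (55−10)/55 = 0.8182; (55−12)/55 = 0.7818; (55−19)/55 = 0.6545; (55−22)/55 = 0.6000; (55−37)/55 = 0.3273; (55−47)/55 = 0.1455.
Raised to α = 3.0: 0.66472; 0.54771; 0.47788; 0.28043; 0.21600; 0.03505; 0.00308.
Sum = 2.224860; FGT(3.0) = 2.224860 / 11 = 0.202.

0.202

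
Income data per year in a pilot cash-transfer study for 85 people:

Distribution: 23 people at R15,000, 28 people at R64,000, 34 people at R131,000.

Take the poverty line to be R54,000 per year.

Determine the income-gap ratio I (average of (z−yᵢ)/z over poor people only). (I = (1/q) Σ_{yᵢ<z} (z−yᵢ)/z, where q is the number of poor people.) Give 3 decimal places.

Poor units: 23×R15,000 (q = 23 of N = 85).
Shortfall ratios (z−y)/z: 0.7222 (×23); sum = 16.611111.
I averages over the q = 23 poor units only: 16.611111 / 23 = 0.722.

0.722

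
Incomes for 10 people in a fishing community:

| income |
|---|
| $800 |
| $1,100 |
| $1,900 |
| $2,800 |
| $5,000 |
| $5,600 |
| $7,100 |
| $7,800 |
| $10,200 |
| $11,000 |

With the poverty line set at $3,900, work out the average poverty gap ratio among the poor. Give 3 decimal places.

0.577

Below the line: $800, $1,100, $1,900, $2,800 (q = 4 of N = 10).
Relative gaps: 0.7949, 0.7179, 0.5128, 0.2821; sum = 2.307692.
I averages over the q = 4 poor units only: 2.307692 / 4 = 0.577.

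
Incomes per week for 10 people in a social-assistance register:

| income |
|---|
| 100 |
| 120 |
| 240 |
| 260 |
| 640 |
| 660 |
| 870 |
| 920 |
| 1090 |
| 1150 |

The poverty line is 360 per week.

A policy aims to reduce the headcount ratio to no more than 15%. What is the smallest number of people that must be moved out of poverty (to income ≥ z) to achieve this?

3

Currently q = 4 of N = 10 are below the line (H = 0.400).
A headcount ratio of at most 15% allows at most ⌊0.15 × 10⌋ = 1 poor people.
So at least 4 − 1 = 3 must be lifted.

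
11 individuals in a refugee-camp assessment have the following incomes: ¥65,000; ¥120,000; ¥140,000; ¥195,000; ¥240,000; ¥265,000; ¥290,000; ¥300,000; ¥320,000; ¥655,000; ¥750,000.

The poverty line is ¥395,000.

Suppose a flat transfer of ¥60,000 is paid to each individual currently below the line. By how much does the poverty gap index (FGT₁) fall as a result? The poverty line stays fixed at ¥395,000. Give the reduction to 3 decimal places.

Before: below the line — ¥65,000, ¥120,000, ¥140,000, ¥195,000, ¥240,000, ¥265,000, ¥290,000, ¥300,000, ¥320,000; poverty gap index (FGT₁) = 0.37284.
After the ¥60,000 transfer: below the line — ¥125,000, ¥180,000, ¥200,000, ¥255,000, ¥300,000, ¥325,000, ¥350,000, ¥360,000, ¥380,000; poverty gap index (FGT₁) = 0.24856.
Reduction = 0.37284 − 0.24856 = 0.124.

0.124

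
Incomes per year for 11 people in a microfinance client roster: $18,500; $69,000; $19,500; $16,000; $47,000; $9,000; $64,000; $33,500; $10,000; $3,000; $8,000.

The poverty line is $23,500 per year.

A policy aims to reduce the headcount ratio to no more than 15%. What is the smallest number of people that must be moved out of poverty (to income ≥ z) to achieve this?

6

7 of the 11 people are poor, so H = 7/11 = 0.636.
A headcount ratio of at most 15% allows at most ⌊0.15 × 11⌋ = 1 poor people.
So at least 7 − 1 = 6 must be lifted.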